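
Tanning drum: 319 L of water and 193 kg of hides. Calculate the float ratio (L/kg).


1.7


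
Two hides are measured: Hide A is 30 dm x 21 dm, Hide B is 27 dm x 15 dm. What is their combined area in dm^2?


Hide A area = 30 x 21 = 630 dm^2
Hide B area = 27 x 15 = 405 dm^2
Total = 630 + 405 = 1035 dm^2


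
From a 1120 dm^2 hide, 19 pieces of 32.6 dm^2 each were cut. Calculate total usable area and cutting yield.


Usable area = 619.4 dm^2
Yield = 55.3%

Total usable = 19 x 32.6 = 619.4 dm^2
Yield = 619.4 / 1120 x 100 = 55.3%


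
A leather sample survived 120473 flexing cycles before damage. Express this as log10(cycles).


5.08


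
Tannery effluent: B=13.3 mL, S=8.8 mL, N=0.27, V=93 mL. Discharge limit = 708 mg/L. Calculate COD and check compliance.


COD = (13.3 - 8.8) x 0.27 x 8000 / 93 = 104.5 mg/L
Limit: 708 mg/L
Compliant: Yes


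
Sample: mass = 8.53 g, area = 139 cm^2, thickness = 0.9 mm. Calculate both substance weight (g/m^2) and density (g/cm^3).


Substance weight = 613.7 g/m^2
Density = 0.682 g/cm^3

SW = 8.53 / 139 x 10000 = 613.7 g/m^2
Volume = 139 x 0.9 / 10 = 12.51 cm^3
Density = 8.53 / 12.51 = 0.682 g/cm^3


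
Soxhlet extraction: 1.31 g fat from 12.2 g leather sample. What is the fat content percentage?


Fat content = 1.31 / 12.2 x 100
Fat = 10.7%


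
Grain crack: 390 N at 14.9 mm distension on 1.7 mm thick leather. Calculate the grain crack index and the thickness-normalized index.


Crack index = 26.2 N/mm
Normalized index = 15.4 N/mm per mm


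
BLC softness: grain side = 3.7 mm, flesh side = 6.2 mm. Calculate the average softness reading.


Average = (3.7 + 6.2) / 2
Average = 4.95 mm


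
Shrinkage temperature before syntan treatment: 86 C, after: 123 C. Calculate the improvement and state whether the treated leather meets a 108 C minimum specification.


Improvement = 123 - 86 = 37 C
Spec check: 123 C >= 108 C? Yes


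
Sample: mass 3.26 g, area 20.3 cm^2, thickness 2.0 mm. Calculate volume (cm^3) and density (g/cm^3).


Thickness in cm = 2.0 / 10 = 0.20 cm
Volume = 20.3 x 0.20 = 4.060 cm^3
Density = 3.26 / 4.060 = 0.803 g/cm^3


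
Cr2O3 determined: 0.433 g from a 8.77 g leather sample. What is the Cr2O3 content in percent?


4.94%

Cr2O3% = 0.433 / 8.77 x 100
Cr2O3% = 4.94%


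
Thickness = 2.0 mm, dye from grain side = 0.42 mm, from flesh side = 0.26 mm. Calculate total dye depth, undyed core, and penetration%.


Total dyed = 0.68 mm
Undyed core = 1.32 mm
Penetration = 34.0%

Total dyed = 0.42 + 0.26 = 0.68 mm
Undyed core = 2.0 - 0.68 = 1.32 mm
Penetration = 0.68 / 2.0 x 100 = 34.0%


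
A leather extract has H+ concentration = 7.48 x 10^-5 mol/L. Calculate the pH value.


pH = -log10[H+]
pH = -log10(7.48 x 10^-5) = 4.13


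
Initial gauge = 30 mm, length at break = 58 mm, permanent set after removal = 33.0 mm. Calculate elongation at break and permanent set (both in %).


Elongation at break = 93.3%
Permanent set = 10.0%


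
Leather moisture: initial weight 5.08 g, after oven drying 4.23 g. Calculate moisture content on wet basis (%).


16.7%

Moisture = 5.08 - 4.23 = 0.85 g
MC = 0.85 / 5.08 x 100 = 16.7%


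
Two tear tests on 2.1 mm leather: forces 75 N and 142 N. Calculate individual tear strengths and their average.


Tear 1 = 35.7 N/mm
Tear 2 = 67.6 N/mm
Average = 51.7 N/mm


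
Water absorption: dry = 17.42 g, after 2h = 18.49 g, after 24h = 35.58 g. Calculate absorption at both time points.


2h absorption = 6.1%
24h absorption = 104.2%

WA (2h) = (18.49 - 17.42) / 17.42 x 100 = 6.1%
WA (24h) = (35.58 - 17.42) / 17.42 x 100 = 104.2%


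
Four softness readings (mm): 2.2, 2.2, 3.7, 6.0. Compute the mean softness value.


Sum = 2.2 + 2.2 + 3.7 + 6.0
Mean = 14.1 / 4 = 3.53 mm


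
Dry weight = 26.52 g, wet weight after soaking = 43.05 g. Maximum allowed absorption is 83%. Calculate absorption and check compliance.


Absorption = 62.3%
Compliant: Yes

WA = (43.05 - 26.52) / 26.52 x 100 = 62.3%
Maximum allowed: 83%
Compliant: Yes


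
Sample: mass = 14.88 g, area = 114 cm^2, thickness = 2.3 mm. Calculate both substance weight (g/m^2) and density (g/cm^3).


SW = 14.88 / 114 x 10000 = 1305.3 g/m^2
Volume = 114 x 2.3 / 10 = 26.22 cm^3
Density = 14.88 / 26.22 = 0.568 g/cm^3


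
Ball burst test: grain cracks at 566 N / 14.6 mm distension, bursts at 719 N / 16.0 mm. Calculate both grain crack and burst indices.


Crack index = 566 / 14.6 = 38.8 N/mm
Burst index = 719 / 16.0 = 44.9 N/mm


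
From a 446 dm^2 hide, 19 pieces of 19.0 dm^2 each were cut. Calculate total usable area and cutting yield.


Total usable = 19 x 19.0 = 361.0 dm^2
Yield = 361.0 / 446 x 100 = 80.9%


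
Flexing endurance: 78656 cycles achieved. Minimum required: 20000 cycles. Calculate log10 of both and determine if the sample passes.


Achieved: log10 = 4.90
Required: log10 = 4.30
Passes: Yes

log10(78656) = 4.90
log10(20000) = 4.30
Passes: Yes


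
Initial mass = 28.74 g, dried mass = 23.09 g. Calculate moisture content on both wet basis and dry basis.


Moisture lost = 28.74 - 23.09 = 5.65 g
Wet basis MC = 5.65 / 28.74 x 100 = 19.7%
Dry basis MC = 5.65 / 23.09 x 100 = 24.5%


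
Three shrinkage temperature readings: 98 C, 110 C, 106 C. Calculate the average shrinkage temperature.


Average = (98 + 110 + 106) / 3
Average = 314 / 3 = 104.7 C


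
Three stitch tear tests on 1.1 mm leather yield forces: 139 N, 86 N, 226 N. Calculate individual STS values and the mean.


STS1 = 126.4 N/mm
STS2 = 78.2 N/mm
STS3 = 205.5 N/mm
Mean = 136.7 N/mm

STS1 = 139 / 1.1 = 126.4 N/mm
STS2 = 86 / 1.1 = 78.2 N/mm
STS3 = 226 / 1.1 = 205.5 N/mm
Mean = (126.4 + 78.2 + 205.5) / 3 = 136.7 N/mm


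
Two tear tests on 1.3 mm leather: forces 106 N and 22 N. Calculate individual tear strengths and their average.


Tear 1 = 106 / 1.3 = 81.5 N/mm
Tear 2 = 22 / 1.3 = 16.9 N/mm
Average = (81.5 + 16.9) / 2 = 49.2 N/mm


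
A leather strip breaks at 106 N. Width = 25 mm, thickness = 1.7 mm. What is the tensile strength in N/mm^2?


Cross-sectional area = 25 x 1.7 = 42.5 mm^2
Tensile strength = 106 / 42.5 = 2.49 N/mm^2


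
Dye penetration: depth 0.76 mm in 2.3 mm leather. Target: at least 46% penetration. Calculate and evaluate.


Penetration = 33.0%
Meets target: No


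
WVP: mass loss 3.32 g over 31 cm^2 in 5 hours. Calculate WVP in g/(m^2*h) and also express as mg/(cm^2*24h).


WVP = 214.19 g/(m^2*h)
Daily rate = 514.06 mg/(cm^2*24h)

WVP = 3.32 / (31 x 5) x 10000 = 214.19 g/(m^2*h)
Mass loss in mg = 3.32 x 1000 = 3320 mg
Per cm^2 per 24h in mg: 3320 x 24 / (31 x 5) = 79680 / 155 = 514.06 mg/(cm^2*24h)


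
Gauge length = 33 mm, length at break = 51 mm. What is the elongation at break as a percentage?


54.5%


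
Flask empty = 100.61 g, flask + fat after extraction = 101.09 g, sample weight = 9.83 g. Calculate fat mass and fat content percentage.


Fat mass = 0.48 g
Fat content = 4.9%


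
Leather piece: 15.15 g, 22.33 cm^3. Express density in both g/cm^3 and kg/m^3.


0.678 g/cm^3
678 kg/m^3

Density = 15.15 / 22.33 = 0.678 g/cm^3
Convert: 0.678 x 1000 = 678 kg/m^3


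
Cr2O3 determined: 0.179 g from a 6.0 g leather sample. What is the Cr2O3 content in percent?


Cr2O3% = 0.179 / 6.0 x 100
Cr2O3% = 2.98%


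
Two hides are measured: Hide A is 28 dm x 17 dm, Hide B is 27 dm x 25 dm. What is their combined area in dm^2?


Hide A area = 28 x 17 = 476 dm^2
Hide B area = 27 x 25 = 675 dm^2
Total = 476 + 675 = 1151 dm^2


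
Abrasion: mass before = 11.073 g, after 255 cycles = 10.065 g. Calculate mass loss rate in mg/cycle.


Mass loss = 11.073 - 10.065 = 1.008 g
Rate = 1.008 / 255 x 1000 = 3.953 mg/cycle


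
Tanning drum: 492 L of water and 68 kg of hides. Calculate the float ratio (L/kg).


7.2

Float ratio = water / hide weight
Ratio = 492 / 68 = 7.2


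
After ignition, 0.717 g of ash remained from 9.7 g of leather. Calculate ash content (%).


Ash% = 0.717 / 9.7 x 100
Ash% = 7.39%


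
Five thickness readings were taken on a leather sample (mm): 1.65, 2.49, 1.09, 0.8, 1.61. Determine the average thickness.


Sum = 1.65 + 2.49 + 1.09 + 0.8 + 1.61 = 7.64
Average = 7.64 / 5 = 1.53 mm


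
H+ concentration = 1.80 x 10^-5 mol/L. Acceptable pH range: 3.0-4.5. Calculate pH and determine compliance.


pH = -log10(1.80 x 10^-5) = 4.74
Range: 3.0 to 4.5
Compliant: No


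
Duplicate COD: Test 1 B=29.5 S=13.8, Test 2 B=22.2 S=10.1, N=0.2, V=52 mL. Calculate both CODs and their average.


COD1 = (29.5 - 13.8) x 0.2 x 8000 / 52 = 483.1 mg/L
COD2 = (22.2 - 10.1) x 0.2 x 8000 / 52 = 372.3 mg/L
Average = (483.1 + 372.3) / 2 = 427.7 mg/L


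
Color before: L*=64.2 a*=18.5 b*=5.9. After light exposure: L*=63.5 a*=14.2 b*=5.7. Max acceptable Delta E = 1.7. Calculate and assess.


dL = -0.7, da = -4.3, db = -0.2
dE = sqrt((-0.7)^2 + (-4.3)^2 + (-0.2)^2) = 4.36
Max = 1.7
Passes: No


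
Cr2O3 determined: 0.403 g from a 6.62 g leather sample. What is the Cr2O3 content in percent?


6.09%


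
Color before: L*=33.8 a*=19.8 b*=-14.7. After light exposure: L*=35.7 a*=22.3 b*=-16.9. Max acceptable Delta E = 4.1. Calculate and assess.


dL = 1.9, da = 2.5, db = -2.2
dE = sqrt((1.9)^2 + (2.5)^2 + (-2.2)^2) = 3.83
Max = 4.1
Passes: Yes


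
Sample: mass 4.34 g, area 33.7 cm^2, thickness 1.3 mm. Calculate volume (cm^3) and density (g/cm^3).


Thickness in cm = 1.3 / 10 = 0.13 cm
Volume = 33.7 x 0.13 = 4.381 cm^3
Density = 4.34 / 4.381 = 0.991 g/cm^3


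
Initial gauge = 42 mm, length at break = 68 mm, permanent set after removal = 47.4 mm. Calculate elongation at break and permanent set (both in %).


Elongation at break = 61.9%
Permanent set = 12.9%


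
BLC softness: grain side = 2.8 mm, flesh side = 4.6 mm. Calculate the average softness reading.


Average = (2.8 + 4.6) / 2
Average = 3.70 mm


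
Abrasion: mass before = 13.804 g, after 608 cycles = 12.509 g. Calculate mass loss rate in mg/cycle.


2.130 mg/cycle

Mass loss = 13.804 - 12.509 = 1.295 g
Rate = 1.295 / 608 x 1000 = 2.130 mg/cycle


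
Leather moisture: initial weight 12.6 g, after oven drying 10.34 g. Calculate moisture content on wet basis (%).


17.9%

Moisture = 12.6 - 10.34 = 2.26 g
MC = 2.26 / 12.6 x 100 = 17.9%


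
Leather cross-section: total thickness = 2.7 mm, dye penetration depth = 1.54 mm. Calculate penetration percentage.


57.0%

Penetration% = 1.54 / 2.7 x 100
Penetration = 57.0%


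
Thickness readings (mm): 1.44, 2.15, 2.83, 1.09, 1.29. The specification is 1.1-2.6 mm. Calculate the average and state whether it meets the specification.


Sum = 8.80
Average = 8.80 / 5 = 1.76 mm
Specification range: 1.1 to 2.6 mm
Within spec: Yes


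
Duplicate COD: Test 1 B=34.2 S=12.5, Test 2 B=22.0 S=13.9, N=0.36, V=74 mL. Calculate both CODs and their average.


COD1 = (34.2 - 12.5) x 0.36 x 8000 / 74 = 844.5 mg/L
COD2 = (22.0 - 13.9) x 0.36 x 8000 / 74 = 315.2 mg/L
Average = (844.5 + 315.2) / 2 = 579.9 mg/L


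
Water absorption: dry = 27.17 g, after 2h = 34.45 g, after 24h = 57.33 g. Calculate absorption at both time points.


2h absorption = 26.8%
24h absorption = 111.0%


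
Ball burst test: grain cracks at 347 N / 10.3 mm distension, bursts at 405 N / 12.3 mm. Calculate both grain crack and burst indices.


Crack index = 347 / 10.3 = 33.7 N/mm
Burst index = 405 / 12.3 = 32.9 N/mm


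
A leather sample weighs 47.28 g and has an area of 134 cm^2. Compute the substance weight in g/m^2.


Substance weight = mass / area x 10000
SW = 47.28 / 134 x 10000
SW = 3528.4 g/m^2


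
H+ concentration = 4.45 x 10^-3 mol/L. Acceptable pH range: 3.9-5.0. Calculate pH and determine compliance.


pH = 2.35
Compliant: No


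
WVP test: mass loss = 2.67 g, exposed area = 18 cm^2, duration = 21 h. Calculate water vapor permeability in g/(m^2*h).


70.63 g/(m^2*h)


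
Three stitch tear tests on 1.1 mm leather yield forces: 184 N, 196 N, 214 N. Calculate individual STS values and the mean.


STS1 = 184 / 1.1 = 167.3 N/mm
STS2 = 196 / 1.1 = 178.2 N/mm
STS3 = 214 / 1.1 = 194.5 N/mm
Mean = (167.3 + 178.2 + 194.5) / 3 = 180.0 N/mm


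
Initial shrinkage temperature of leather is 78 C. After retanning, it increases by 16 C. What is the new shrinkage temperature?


94 C


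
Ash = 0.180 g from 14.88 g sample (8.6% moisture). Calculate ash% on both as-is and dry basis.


As-is ash% = 0.180 / 14.88 x 100 = 1.21%
Dry mass = 14.88 x (100 - 8.6) / 100 = 13.60032 g
Dry-basis ash% = 0.180 / 13.60032 x 100 = 1.32%


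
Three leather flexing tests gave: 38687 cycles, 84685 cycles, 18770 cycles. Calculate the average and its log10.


Average = 47381 cycles
log10 = 4.68

Average = (38687 + 84685 + 18770) / 3 = 47381 cycles
log10(47381) = 4.68


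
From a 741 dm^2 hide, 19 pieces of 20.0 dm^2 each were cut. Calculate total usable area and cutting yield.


Usable area = 380.0 dm^2
Yield = 51.3%

Total usable = 19 x 20.0 = 380.0 dm^2
Yield = 380.0 / 741 x 100 = 51.3%


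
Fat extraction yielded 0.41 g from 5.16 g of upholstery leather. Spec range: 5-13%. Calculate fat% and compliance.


Fat% = 0.41 / 5.16 x 100 = 7.9%
Spec range: 5-13%
Compliant: Yes


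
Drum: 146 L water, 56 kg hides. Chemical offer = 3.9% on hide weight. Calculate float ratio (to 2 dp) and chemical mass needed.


Float ratio = 146 / 56 = 2.61
Chemical = 56 x 3.9 / 100 = 2.184 kg


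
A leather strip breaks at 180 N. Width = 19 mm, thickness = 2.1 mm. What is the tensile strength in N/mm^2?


Cross-sectional area = 19 x 2.1 = 39.9 mm^2
Tensile strength = 180 / 39.9 = 4.51 N/mm^2


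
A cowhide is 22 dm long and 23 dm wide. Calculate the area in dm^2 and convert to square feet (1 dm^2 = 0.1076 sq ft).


506 dm^2
54.45 sq ft

Area = 22 x 23 = 506 dm^2
Conversion: 506 x 0.1076 = 54.45 sq ft


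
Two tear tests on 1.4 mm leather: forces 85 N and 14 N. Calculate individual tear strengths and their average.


Tear 1 = 85 / 1.4 = 60.7 N/mm
Tear 2 = 14 / 1.4 = 10.0 N/mm
Average = (60.7 + 10.0) / 2 = 35.4 N/mm


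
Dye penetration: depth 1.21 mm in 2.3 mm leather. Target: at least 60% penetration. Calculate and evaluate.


Penetration = 52.6%
Meets target: No


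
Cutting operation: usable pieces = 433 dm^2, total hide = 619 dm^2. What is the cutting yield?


Yield = usable / total x 100
Yield = 433 / 619 x 100 = 70.0%


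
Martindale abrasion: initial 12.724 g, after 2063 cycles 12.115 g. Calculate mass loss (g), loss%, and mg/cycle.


Loss = 12.724 - 12.115 = 0.609 g
Loss% = 0.609 / 12.724 x 100 = 4.79%
Rate = 0.609 / 2063 x 1000 = 0.295 mg/cycle


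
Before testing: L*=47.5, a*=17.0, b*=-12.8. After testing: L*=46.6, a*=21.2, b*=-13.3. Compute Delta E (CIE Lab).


Delta E = 4.32

dL = 46.6 - 47.5 = -0.9
da = 21.2 - 17.0 = 4.2
db = -13.3 - (-12.8) = -0.5
dE = sqrt((-0.9)^2 + (4.2)^2 + (-0.5)^2) = 4.32


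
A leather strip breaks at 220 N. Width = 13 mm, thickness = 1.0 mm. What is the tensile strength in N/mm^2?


Cross-sectional area = 13 x 1.0 = 13.0 mm^2
Tensile strength = 220 / 13.0 = 16.92 N/mm^2


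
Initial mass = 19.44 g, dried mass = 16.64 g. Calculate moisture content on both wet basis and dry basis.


Moisture lost = 19.44 - 16.64 = 2.80 g
Wet basis MC = 2.80 / 19.44 x 100 = 14.4%
Dry basis MC = 2.80 / 16.64 x 100 = 16.8%


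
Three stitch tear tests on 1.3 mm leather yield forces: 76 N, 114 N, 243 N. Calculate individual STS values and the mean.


STS1 = 76 / 1.3 = 58.5 N/mm
STS2 = 114 / 1.3 = 87.7 N/mm
STS3 = 243 / 1.3 = 186.9 N/mm
Mean = (58.5 + 87.7 + 186.9) / 3 = 111.0 N/mm


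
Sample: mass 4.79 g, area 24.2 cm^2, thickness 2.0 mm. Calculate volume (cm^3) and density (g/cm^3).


Volume = 4.840 cm^3
Density = 0.990 g/cm^3

Thickness in cm = 2.0 / 10 = 0.20 cm
Volume = 24.2 x 0.20 = 4.840 cm^3
Density = 4.79 / 4.840 = 0.990 g/cm^3


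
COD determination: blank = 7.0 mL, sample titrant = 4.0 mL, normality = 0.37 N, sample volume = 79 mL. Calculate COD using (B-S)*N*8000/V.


COD = (7.0 - 4.0) x 0.37 x 8000 / 79
COD = 3.0 x 0.37 x 8000 / 79
COD = 112.4 mg/L


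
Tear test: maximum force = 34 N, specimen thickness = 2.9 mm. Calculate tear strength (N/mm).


11.7 N/mm


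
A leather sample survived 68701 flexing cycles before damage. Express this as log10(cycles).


log10(68701) = 4.84


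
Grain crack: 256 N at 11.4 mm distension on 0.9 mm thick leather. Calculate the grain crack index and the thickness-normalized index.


Crack index = 22.5 N/mm
Normalized index = 25.0 N/mm per mm

Crack index = 256 / 11.4 = 22.5 N/mm
Normalized = 22.5 / 0.9 = 25.0 N/mm per mm


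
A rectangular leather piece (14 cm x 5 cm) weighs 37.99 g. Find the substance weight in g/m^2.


5427.1 g/m^2

Area = 14 x 5 = 70 cm^2
SW = 37.99 / 70 x 10000 = 5427.1 g/m^2


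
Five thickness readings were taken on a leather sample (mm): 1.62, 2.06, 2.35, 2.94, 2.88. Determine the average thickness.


2.37 mm


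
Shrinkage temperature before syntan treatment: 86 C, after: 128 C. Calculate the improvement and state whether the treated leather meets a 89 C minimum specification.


Improvement = 42 C
Meets 89 C spec: Yes


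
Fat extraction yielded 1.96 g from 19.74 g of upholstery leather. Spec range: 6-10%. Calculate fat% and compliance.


Fat% = 1.96 / 19.74 x 100 = 9.9%
Spec range: 6-10%
Compliant: Yes


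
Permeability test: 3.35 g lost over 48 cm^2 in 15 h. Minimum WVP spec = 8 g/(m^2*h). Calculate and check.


WVP = 46.53 g/(m^2*h)
Meets specification: Yes

WVP = 3.35 / (48 x 15) x 10000 = 46.53 g/(m^2*h)
Minimum: 8 g/(m^2*h)
Meets spec: Yes


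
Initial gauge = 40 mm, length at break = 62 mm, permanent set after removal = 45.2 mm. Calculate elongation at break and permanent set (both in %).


Elongation at break = 55.0%
Permanent set = 13.0%

Elongation at break = (62 - 40) / 40 x 100 = 55.0%
Permanent set = (45.2 - 40) / 40 x 100 = 13.0%


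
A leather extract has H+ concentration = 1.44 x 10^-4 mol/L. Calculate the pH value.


pH = -log10[H+]
pH = -log10(1.44 x 10^-4) = 3.84


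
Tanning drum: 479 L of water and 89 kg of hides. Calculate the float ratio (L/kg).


Float ratio = water / hide weight
Ratio = 479 / 89 = 5.4


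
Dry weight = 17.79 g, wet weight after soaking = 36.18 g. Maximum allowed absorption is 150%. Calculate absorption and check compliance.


WA = (36.18 - 17.79) / 17.79 x 100 = 103.4%
Maximum allowed: 150%
Compliant: Yes


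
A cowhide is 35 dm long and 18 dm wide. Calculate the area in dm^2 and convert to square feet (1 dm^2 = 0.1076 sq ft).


630 dm^2
67.79 sq ft


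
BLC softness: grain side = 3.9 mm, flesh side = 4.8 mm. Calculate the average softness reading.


Average = (3.9 + 4.8) / 2
Average = 4.35 mm


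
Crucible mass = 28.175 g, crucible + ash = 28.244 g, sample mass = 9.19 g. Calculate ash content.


Ash mass = 0.069 g
Ash content = 0.75%


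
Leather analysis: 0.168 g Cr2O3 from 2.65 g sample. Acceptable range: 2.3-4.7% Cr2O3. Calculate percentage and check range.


Cr2O3% = 0.168 / 2.65 x 100 = 6.34%
Acceptable range: 2.3 to 4.7%
Within range: No


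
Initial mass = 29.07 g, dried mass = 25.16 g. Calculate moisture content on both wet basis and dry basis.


Moisture lost = 29.07 - 25.16 = 3.91 g
Wet basis MC = 3.91 / 29.07 x 100 = 13.5%
Dry basis MC = 3.91 / 25.16 x 100 = 15.5%


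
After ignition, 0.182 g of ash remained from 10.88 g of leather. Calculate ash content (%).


Ash% = 0.182 / 10.88 x 100
Ash% = 1.67%


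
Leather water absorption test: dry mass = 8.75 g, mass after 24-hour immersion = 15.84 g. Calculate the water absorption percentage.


81.0%


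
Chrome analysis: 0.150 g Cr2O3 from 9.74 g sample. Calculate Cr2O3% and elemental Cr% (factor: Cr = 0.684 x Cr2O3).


Cr2O3% = 0.150 / 9.74 x 100 = 1.54%
Cr% = 1.54 x 0.684 = 1.05%


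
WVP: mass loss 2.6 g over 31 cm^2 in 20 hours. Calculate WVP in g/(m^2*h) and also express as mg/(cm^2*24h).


WVP = 2.6 / (31 x 20) x 10000 = 41.94 g/(m^2*h)
Mass loss in mg = 2.6 x 1000 = 2600 mg
Per cm^2 per 24h in mg: 2600 x 24 / (31 x 20) = 62400 / 620 = 100.65 mg/(cm^2*24h)


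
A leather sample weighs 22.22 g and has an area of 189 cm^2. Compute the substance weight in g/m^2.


1175.7 g/m^2

Substance weight = mass / area x 10000
SW = 22.22 / 189 x 10000
SW = 1175.7 g/m^2


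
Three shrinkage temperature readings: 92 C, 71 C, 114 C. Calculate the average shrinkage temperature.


92.3 C


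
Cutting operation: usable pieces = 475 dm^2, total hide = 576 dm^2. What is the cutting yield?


82.5%

Yield = usable / total x 100
Yield = 475 / 576 x 100 = 82.5%


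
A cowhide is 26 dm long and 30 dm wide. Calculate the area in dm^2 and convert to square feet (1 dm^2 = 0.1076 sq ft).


Area = 26 x 30 = 780 dm^2
Conversion: 780 x 0.1076 = 83.93 sq ft


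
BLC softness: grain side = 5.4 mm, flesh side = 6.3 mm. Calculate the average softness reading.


5.85 mm


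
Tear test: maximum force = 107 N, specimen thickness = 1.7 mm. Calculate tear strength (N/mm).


62.9 N/mm

Tear strength = force / thickness
Tear = 107 / 1.7 = 62.9 N/mm


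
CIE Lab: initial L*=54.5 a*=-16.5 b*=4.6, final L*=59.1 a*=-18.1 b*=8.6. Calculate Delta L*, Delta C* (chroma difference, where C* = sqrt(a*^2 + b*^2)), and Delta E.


Delta L* = 4.6
Delta C* = 2.91
Delta E = 6.30


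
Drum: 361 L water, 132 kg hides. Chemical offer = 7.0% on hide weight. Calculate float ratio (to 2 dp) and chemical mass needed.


Float ratio = 361 / 132 = 2.73
Chemical = 132 x 7.0 / 100 = 9.24 kg


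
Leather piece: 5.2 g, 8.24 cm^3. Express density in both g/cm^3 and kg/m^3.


Density = 5.2 / 8.24 = 0.631 g/cm^3
Convert: 0.631 x 1000 = 631 kg/m^3


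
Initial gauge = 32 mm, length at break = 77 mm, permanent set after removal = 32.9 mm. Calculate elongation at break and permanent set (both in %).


Elongation at break = 140.6%
Permanent set = 2.8%


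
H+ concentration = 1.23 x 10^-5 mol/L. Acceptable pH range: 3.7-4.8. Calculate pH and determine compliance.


pH = -log10(1.23 x 10^-5) = 4.91
Range: 3.7 to 4.8
Compliant: No


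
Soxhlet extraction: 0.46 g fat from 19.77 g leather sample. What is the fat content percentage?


2.3%

Fat content = 0.46 / 19.77 x 100
Fat = 2.3%


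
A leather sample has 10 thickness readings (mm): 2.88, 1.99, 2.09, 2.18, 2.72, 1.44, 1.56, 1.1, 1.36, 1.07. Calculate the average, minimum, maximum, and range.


Average = 1.84 mm
Min = 1.07 mm
Max = 2.88 mm
Range = 1.81 mm

Sum = 18.39
Average = 18.39 / 10 = 1.84 mm
Minimum = 1.07 mm
Maximum = 2.88 mm
Range = 2.88 - 1.07 = 1.81 mm


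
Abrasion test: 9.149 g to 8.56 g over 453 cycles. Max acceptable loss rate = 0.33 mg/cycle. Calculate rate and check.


Rate = 1.300 mg/cycle
Passes: No

Loss = 9.149 - 8.56 = 0.589 g
Rate = 0.589 g / 453 cycles x 1000 = 1.300 mg/cycle
Max = 0.33 mg/cycle
Passes: No


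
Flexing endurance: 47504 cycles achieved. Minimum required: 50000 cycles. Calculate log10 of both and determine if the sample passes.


log10(47504) = 4.68
log10(50000) = 4.70
Passes: No


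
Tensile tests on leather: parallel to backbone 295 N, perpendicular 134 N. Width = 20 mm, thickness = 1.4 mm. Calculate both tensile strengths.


Parallel = 10.54 N/mm^2
Perpendicular = 4.79 N/mm^2

Area = 20 x 1.4 = 28.0 mm^2
TS (parallel) = 295 / 28.0 = 10.54 N/mm^2
TS (perpendicular) = 134 / 28.0 = 4.79 N/mm^2


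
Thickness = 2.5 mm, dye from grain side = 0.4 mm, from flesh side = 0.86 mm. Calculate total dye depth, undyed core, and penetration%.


Total dyed = 1.26 mm
Undyed core = 1.24 mm
Penetration = 50.4%

Total dyed = 0.4 + 0.86 = 1.26 mm
Undyed core = 2.5 - 1.26 = 1.24 mm
Penetration = 1.26 / 2.5 x 100 = 50.4%


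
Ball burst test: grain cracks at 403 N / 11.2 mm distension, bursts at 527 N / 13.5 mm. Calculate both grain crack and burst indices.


Crack index = 36.0 N/mm
Burst index = 39.0 N/mm

Crack index = 403 / 11.2 = 36.0 N/mm
Burst index = 527 / 13.5 = 39.0 N/mm


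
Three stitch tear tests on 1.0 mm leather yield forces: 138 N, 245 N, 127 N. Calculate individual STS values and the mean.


STS1 = 138 / 1.0 = 138.0 N/mm
STS2 = 245 / 1.0 = 245.0 N/mm
STS3 = 127 / 1.0 = 127.0 N/mm
Mean = (138.0 + 245.0 + 127.0) / 3 = 170.0 N/mm


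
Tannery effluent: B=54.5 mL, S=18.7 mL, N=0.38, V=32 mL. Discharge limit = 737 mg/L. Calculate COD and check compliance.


COD = (54.5 - 18.7) x 0.38 x 8000 / 32 = 3401.0 mg/L
Limit: 737 mg/L
Compliant: No


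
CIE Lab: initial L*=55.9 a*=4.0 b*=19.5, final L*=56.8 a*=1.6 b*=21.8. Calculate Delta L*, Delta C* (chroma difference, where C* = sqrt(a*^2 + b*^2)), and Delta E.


Delta L* = 0.9
Delta C* = 1.95
Delta E = 3.44

Delta L* = 56.8 - 55.9 = 0.9
C1* = sqrt((4.0)^2 + (19.5)^2) = 19.906
C2* = sqrt((1.6)^2 + (21.8)^2) = 21.859
Delta C* = 21.859 - 19.906 = 1.95
Delta E = sqrt((0.9)^2 + (-2.4)^2 + (2.3)^2) = 3.44


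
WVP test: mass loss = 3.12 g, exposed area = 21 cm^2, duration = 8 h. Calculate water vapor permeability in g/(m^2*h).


WVP = mass_loss / (area x time) x 10000
WVP = 3.12 / (21 x 8) x 10000
WVP = 3.12 / 168 x 10000 = 185.71 g/(m^2*h)


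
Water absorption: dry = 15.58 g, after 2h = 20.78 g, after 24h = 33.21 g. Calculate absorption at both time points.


WA (2h) = (20.78 - 15.58) / 15.58 x 100 = 33.4%
WA (24h) = (33.21 - 15.58) / 15.58 x 100 = 113.2%


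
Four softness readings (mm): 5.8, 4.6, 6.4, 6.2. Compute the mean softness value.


5.75 mm

Sum = 5.8 + 4.6 + 6.4 + 6.2
Mean = 23.0 / 4 = 5.75 mm


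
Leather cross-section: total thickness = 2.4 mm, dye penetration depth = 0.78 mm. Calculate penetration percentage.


Penetration% = 0.78 / 2.4 x 100
Penetration = 32.5%


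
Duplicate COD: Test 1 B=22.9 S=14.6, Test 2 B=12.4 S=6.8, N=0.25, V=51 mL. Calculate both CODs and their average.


COD1 = (22.9 - 14.6) x 0.25 x 8000 / 51 = 325.5 mg/L
COD2 = (12.4 - 6.8) x 0.25 x 8000 / 51 = 219.6 mg/L
Average = (325.5 + 219.6) / 2 = 272.6 mg/L


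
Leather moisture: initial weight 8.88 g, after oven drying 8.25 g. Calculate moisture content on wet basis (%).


Moisture = 8.88 - 8.25 = 0.63 g
MC = 0.63 / 8.88 x 100 = 7.1%


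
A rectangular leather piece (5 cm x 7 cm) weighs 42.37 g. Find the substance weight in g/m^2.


12105.7 g/m^2

Area = 5 x 7 = 35 cm^2
SW = 42.37 / 35 x 10000 = 12105.7 g/m^2


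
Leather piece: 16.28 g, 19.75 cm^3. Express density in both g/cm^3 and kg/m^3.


0.824 g/cm^3
824 kg/m^3


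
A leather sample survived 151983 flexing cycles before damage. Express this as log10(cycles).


5.18

log10(151983) = 5.18


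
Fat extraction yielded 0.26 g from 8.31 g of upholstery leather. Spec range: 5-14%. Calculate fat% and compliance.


Fat% = 0.26 / 8.31 x 100 = 3.1%
Spec range: 5-14%
Compliant: No


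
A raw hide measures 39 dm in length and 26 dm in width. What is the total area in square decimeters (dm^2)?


1014 dm^2

Area = length x width
Area = 39 x 26 = 1014 dm^2


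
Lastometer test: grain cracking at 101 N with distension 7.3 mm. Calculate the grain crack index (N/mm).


13.8 N/mm


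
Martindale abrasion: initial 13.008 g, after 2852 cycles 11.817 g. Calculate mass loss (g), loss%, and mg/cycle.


Mass loss = 1.191 g
Loss = 9.16%
Rate = 0.418 mg/cycle


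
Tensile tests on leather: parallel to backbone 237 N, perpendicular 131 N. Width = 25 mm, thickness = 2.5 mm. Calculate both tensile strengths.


Area = 25 x 2.5 = 62.5 mm^2
TS (parallel) = 237 / 62.5 = 3.79 N/mm^2
TS (perpendicular) = 131 / 62.5 = 2.10 N/mm^2


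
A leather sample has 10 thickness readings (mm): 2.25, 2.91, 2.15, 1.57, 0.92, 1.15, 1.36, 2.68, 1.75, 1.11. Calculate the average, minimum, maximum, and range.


Sum = 17.85
Average = 17.85 / 10 = 1.79 mm
Minimum = 0.92 mm
Maximum = 2.91 mm
Range = 2.91 - 0.92 = 1.99 mm


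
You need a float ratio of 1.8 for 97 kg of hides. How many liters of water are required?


174.6 L

Water = hide weight x target ratio
Water = 97 x 1.8 = 174.6 L


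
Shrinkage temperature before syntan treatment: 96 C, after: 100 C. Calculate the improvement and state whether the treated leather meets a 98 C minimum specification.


Improvement = 100 - 96 = 4 C
Spec check: 100 C >= 98 C? Yes


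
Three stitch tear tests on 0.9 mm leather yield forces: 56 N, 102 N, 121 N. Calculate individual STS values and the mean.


STS1 = 56 / 0.9 = 62.2 N/mm
STS2 = 102 / 0.9 = 113.3 N/mm
STS3 = 121 / 0.9 = 134.4 N/mm
Mean = (62.2 + 113.3 + 134.4) / 3 = 103.3 N/mm


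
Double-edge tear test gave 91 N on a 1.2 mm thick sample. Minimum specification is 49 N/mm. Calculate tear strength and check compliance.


Tear strength = 75.8 N/mm
Compliant: Yes


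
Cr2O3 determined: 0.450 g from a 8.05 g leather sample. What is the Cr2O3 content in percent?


Cr2O3% = 0.450 / 8.05 x 100
Cr2O3% = 5.59%


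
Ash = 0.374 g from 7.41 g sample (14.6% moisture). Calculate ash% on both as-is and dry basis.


As-is ash% = 0.374 / 7.41 x 100 = 5.05%
Dry mass = 7.41 x (100 - 14.6) / 100 = 6.32814 g
Dry-basis ash% = 0.374 / 6.32814 x 100 = 5.91%


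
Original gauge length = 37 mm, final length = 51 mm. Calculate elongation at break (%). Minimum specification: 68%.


Extension = 51 - 37 = 14 mm
Elongation = 14 / 37 x 100 = 37.8%
Minimum required: 68%
Meets specification: No


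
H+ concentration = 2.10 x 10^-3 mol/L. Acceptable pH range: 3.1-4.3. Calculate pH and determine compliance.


pH = -log10(2.10 x 10^-3) = 2.68
Range: 3.1 to 4.3
Compliant: No


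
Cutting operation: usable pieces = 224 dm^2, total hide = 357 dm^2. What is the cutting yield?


Yield = usable / total x 100
Yield = 224 / 357 x 100 = 62.7%


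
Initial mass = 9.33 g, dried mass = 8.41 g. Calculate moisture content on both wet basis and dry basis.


Moisture lost = 9.33 - 8.41 = 0.92 g
Wet basis MC = 0.92 / 9.33 x 100 = 9.9%
Dry basis MC = 0.92 / 8.41 x 100 = 10.9%


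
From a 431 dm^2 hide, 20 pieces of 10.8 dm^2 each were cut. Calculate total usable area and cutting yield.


Usable area = 216.0 dm^2
Yield = 50.1%


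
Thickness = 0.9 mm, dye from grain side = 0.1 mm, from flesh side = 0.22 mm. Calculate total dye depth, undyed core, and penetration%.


Total dyed = 0.32 mm
Undyed core = 0.58 mm
Penetration = 35.6%

Total dyed = 0.1 + 0.22 = 0.32 mm
Undyed core = 0.9 - 0.32 = 0.58 mm
Penetration = 0.32 / 0.9 x 100 = 35.6%


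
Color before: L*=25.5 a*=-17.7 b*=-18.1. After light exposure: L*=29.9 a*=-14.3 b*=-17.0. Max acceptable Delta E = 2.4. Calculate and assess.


Delta E = 5.67
Passes: No

dL = 4.4, da = 3.4, db = 1.1
dE = sqrt((4.4)^2 + (3.4)^2 + (1.1)^2) = 5.67
Max = 2.4
Passes: No


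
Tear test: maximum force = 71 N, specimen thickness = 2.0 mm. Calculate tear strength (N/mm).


35.5 N/mm

Tear strength = force / thickness
Tear = 71 / 2.0 = 35.5 N/mm


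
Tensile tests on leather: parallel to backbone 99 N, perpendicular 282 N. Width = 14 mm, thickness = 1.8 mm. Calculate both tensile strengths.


Parallel = 3.93 N/mm^2
Perpendicular = 11.19 N/mm^2

Area = 14 x 1.8 = 25.2 mm^2
TS (parallel) = 99 / 25.2 = 3.93 N/mm^2
TS (perpendicular) = 282 / 25.2 = 11.19 N/mm^2


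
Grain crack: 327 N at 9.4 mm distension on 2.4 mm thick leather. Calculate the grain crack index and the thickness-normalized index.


Crack index = 327 / 9.4 = 34.8 N/mm
Normalized = 34.8 / 2.4 = 14.5 N/mm per mm


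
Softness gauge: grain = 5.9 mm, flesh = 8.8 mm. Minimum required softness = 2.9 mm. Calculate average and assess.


Average softness = 7.35 mm
Meets requirement: Yes

Average = (5.9 + 8.8) / 2 = 7.35 mm
Minimum = 2.9 mm
Meets requirement: Yes


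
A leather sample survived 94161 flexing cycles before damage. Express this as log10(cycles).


log10(94161) = 4.97


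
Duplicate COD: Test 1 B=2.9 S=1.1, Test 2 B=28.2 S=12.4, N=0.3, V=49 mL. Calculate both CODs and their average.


COD1 = 88.2 mg/L
COD2 = 773.9 mg/L
Average = 431.1 mg/L

COD1 = (2.9 - 1.1) x 0.3 x 8000 / 49 = 88.2 mg/L
COD2 = (28.2 - 12.4) x 0.3 x 8000 / 49 = 773.9 mg/L
Average = (88.2 + 773.9) / 2 = 431.1 mg/L


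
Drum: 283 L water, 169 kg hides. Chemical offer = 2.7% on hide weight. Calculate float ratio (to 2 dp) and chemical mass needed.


Float ratio = 283 / 169 = 1.67
Chemical = 169 x 2.7 / 100 = 4.563 kg


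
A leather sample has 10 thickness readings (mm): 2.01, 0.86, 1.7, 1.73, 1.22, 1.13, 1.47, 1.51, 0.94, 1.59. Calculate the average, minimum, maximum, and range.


Sum = 14.16
Average = 14.16 / 10 = 1.42 mm
Minimum = 0.86 mm
Maximum = 2.01 mm
Range = 2.01 - 0.86 = 1.15 mm


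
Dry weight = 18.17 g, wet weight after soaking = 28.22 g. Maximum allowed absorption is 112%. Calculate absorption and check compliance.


WA = (28.22 - 18.17) / 18.17 x 100 = 55.3%
Maximum allowed: 112%
Compliant: Yes


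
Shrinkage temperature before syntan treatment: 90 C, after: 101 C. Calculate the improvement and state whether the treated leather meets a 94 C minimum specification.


Improvement = 101 - 90 = 11 C
Spec check: 101 C >= 94 C? Yes


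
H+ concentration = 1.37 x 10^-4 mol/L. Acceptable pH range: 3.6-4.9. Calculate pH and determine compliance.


pH = -log10(1.37 x 10^-4) = 3.86
Range: 3.6 to 4.9
Compliant: Yes


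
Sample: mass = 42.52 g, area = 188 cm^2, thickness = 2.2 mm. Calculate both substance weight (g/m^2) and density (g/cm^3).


Substance weight = 2261.7 g/m^2
Density = 1.028 g/cm^3


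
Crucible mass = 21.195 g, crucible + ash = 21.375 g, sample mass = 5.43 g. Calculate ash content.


Ash mass = 21.375 - 21.195 = 0.180 g
Ash% = 0.180 / 5.43 x 100 = 3.31%


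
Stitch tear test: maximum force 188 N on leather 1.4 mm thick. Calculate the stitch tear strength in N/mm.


134.3 N/mm

Stitch tear strength = force / thickness
STS = 188 / 1.4 = 134.3 N/mm


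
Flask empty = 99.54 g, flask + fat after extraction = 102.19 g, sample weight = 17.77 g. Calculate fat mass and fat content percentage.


Fat mass = 102.19 - 99.54 = 2.65 g
Fat% = 2.65 / 17.77 x 100 = 14.9%


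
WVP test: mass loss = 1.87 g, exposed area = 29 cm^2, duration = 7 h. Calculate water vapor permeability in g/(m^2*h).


92.12 g/(m^2*h)

WVP = mass_loss / (area x time) x 10000
WVP = 1.87 / (29 x 7) x 10000
WVP = 1.87 / 203 x 10000 = 92.12 g/(m^2*h)


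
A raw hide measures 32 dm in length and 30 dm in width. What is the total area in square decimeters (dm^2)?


Area = length x width
Area = 32 x 30 = 960 dm^2


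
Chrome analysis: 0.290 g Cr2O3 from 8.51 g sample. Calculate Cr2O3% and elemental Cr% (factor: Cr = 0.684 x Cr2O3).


Cr2O3 = 3.41%
Cr = 2.33%


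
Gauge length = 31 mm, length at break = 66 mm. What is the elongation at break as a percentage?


Extension = 66 - 31 = 35 mm
Elongation = 35 / 31 x 100 = 112.9%


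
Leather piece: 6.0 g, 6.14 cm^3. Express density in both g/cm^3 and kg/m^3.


Density = 6.0 / 6.14 = 0.977 g/cm^3
Convert: 0.977 x 1000 = 977 kg/m^3


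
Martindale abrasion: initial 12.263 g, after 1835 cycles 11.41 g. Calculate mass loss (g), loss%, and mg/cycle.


Loss = 12.263 - 11.41 = 0.853 g
Loss% = 0.853 / 12.263 x 100 = 6.96%
Rate = 0.853 / 1835 x 1000 = 0.465 mg/cycle


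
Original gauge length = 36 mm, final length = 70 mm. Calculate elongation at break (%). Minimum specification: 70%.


Elongation = 94.4%
Meets spec: Yes

Extension = 70 - 36 = 34 mm
Elongation = 34 / 36 x 100 = 94.4%
Minimum required: 70%
Meets specification: Yes


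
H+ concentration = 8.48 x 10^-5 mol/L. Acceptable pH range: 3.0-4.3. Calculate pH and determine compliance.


pH = -log10(8.48 x 10^-5) = 4.07
Range: 3.0 to 4.3
Compliant: Yes


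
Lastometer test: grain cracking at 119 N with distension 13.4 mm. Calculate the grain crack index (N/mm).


8.9 N/mm


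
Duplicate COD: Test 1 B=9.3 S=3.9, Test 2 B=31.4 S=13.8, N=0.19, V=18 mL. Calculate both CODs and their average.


COD1 = 456.0 mg/L
COD2 = 1486.2 mg/L
Average = 971.1 mg/L


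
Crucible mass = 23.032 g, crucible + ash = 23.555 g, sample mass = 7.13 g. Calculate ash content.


Ash mass = 0.523 g
Ash content = 7.34%

Ash mass = 23.555 - 23.032 = 0.523 g
Ash% = 0.523 / 7.13 x 100 = 7.34%


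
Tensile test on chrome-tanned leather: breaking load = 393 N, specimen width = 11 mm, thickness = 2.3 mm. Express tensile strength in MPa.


15.53 MPa

Cross-section = 11 x 2.3 = 25.3 mm^2
TS = 393 / 25.3 = 15.53 MPa
(1 N/mm^2 = 1 MPa)


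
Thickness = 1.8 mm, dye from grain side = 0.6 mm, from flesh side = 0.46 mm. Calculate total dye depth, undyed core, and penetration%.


Total dyed = 1.06 mm
Undyed core = 0.74 mm
Penetration = 58.9%

Total dyed = 0.6 + 0.46 = 1.06 mm
Undyed core = 1.8 - 1.06 = 0.74 mm
Penetration = 1.06 / 1.8 x 100 = 58.9%


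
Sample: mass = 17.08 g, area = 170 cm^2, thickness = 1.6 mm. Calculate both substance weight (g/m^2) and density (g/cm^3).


Substance weight = 1004.7 g/m^2
Density = 0.628 g/cm^3

SW = 17.08 / 170 x 10000 = 1004.7 g/m^2
Volume = 170 x 1.6 / 10 = 27.20 cm^3
Density = 17.08 / 27.20 = 0.628 g/cm^3


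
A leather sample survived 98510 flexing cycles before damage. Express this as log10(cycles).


4.99


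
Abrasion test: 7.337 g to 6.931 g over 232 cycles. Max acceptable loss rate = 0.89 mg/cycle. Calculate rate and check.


Loss = 7.337 - 6.931 = 0.406 g
Rate = 0.406 g / 232 cycles x 1000 = 1.750 mg/cycle
Max = 0.89 mg/cycle
Passes: No


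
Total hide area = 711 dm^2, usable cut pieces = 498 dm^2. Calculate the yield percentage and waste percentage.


Yield = 70.0%
Waste = 30.0%

Yield = 498 / 711 x 100 = 70.0%
Waste = 711 - 498 = 213 dm^2
Waste% = 100 - 70.0 = 30.0%


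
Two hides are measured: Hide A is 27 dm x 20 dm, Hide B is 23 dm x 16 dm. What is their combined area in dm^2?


908 dm^2

Hide A area = 27 x 20 = 540 dm^2
Hide B area = 23 x 16 = 368 dm^2
Total = 540 + 368 = 908 dm^2


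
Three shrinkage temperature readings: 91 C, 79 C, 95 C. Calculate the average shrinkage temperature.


88.3 C


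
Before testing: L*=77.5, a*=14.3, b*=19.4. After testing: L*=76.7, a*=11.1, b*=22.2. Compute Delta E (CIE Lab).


Delta E = 4.33

dL = 76.7 - 77.5 = -0.8
da = 11.1 - 14.3 = -3.2
db = 22.2 - 19.4 = 2.8
dE = sqrt((-0.8)^2 + (-3.2)^2 + (2.8)^2) = 4.33


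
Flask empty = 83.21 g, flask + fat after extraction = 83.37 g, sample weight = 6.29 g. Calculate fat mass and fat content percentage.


Fat mass = 83.37 - 83.21 = 0.16 g
Fat% = 0.16 / 6.29 x 100 = 2.5%


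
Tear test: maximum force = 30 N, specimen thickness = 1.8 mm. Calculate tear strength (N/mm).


Tear strength = force / thickness
Tear = 30 / 1.8 = 16.7 N/mm


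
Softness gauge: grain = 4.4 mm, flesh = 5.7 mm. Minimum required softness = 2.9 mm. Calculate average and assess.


Average softness = 5.05 mm
Meets requirement: Yes


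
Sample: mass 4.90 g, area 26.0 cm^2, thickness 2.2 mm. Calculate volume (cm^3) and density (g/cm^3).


Thickness in cm = 2.2 / 10 = 0.22 cm
Volume = 26.0 x 0.22 = 5.720 cm^3
Density = 4.90 / 5.720 = 0.857 g/cm^3


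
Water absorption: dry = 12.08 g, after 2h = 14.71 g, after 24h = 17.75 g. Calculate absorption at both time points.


2h absorption = 21.8%
24h absorption = 46.9%

WA (2h) = (14.71 - 12.08) / 12.08 x 100 = 21.8%
WA (24h) = (17.75 - 12.08) / 12.08 x 100 = 46.9%


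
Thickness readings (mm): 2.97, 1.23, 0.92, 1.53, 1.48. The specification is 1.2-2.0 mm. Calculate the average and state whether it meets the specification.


Sum = 8.13
Average = 8.13 / 5 = 1.63 mm
Specification range: 1.2 to 2.0 mm
Within spec: Yes
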